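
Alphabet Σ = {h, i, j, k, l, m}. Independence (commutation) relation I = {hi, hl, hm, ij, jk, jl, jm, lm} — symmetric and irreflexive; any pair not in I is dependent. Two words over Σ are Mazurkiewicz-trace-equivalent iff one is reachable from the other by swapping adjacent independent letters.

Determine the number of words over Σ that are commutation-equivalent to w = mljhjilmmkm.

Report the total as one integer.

drop 0:m onto floor
drop 1:l onto floor
drop 2:j onto floor
drop 3:h onto {2:j}
drop 4:j onto {3:h}
drop 5:i onto {0:m, 1:l}
drop 6:l onto {5:i}
drop 7:m onto {5:i}
drop 8:m onto {7:m}
drop 9:k onto {3:h, 6:l, 8:m}
drop 10:m onto {9:k}
ground layer = {0:m, 1:l, 2:j}
drop-orders for the pieces not yet dropped (sum over which currently-grounded one goes next):
  1 to go: {4} 1  {10} 1
  2 to go: {4,10} 2  {9,10} 1
  3 to go: {4,9,10} 3  {6,9,10} 1  {8,9,10} 1
  4 to go: {3,4,9,10} 3  {4,6,9,10} 4  {4,8,9,10} 4  {6,8,9,10} 2  {7,8,9,10} 1
  5 to go: {2,3,4,9,10} 3  {3,4,6,9,10} 7  {3,4,8,9,10} 7  {4,6,8,9,10} 10  {4,7,8,9,10} 5  {6,7,8,9,10} 3
  6 to go: {2,3,4,6,9,10} 10  {2,3,4,8,9,10} 10  {3,4,6,8,9,10} 24  {3,4,7,8,9,10} 12  {4,6,7,8,9,10} 18  {5,6,7,8,9,10} 3
  7 to go: {0,5,6,7,8,9,10} 3  {1,5,6,7,8,9,10} 3  {2,3,4,6,8,9,10} 44  {2,3,4,7,8,9,10} 22  {3,4,6,7,8,9,10} 54  {4,5,6,7,8,9,10} 21
  8 to go: {0,1,5,6,7,8,9,10} 6  {0,4,5,6,7,8,9,10} 24  {1,4,5,6,7,8,9,10} 24  {2,3,4,6,7,8,9,10} 120  {3,4,5,6,7,8,9,10} 75
  9 to go: {0,1,4,5,6,7,8,9,10} 54  {0,3,4,5,6,7,8,9,10} 99  {1,3,4,5,6,7,8,9,10} 99  {2,3,4,5,6,7,8,9,10} 195
  if 0:m drops first: 294 orders
  if 1:l drops first: 294 orders
  if 2:j drops first: 252 orders
heap linearizations: 840

840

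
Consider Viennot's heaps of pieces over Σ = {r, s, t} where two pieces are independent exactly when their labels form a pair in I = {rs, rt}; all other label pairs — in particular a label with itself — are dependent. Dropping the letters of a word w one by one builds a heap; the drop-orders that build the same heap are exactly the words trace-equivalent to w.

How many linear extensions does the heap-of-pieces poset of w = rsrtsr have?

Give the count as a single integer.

20

0(r) covers ∅
1(s) covers ∅
2(r) covers 0:r
3(t) covers 1:s
4(s) covers 3:t
5(r) covers 2:r
floor of heap: 0:r, 1:s
completions by unplaced set U, small U first (add the entries for U minus each lowest piece of U):
  |U|=1: {4}:1  {5}:1
  |U|=2: {2,5}:1  {3,4}:1  {4,5}:2
  |U|=3: {0,2,5}:1  {1,3,4}:1  {2,4,5}:3  {3,4,5}:3
  |U|=4: {0,2,4,5}:4  {1,3,4,5}:4  {2,3,4,5}:6
  start at 0(r): 10
  start at 1(s): 10
sum over floor = 20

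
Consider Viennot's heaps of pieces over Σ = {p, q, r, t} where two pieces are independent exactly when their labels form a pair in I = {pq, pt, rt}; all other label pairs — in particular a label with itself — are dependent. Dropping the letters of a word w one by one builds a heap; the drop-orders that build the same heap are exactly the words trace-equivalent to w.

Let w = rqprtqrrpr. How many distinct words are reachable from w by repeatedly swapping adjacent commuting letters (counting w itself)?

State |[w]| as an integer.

piece 0:r — minimal
piece 1:q rests on {0:r}
piece 2:p rests on {0:r}
piece 3:r rests on {1:q, 2:p}
piece 4:t rests on {1:q}
piece 5:q rests on {3:r, 4:t}
piece 6:r rests on {5:q}
piece 7:r rests on {6:r}
piece 8:p rests on {7:r}
piece 9:r rests on {8:p}
minimal pieces: {0:r}
ways to finish when only these pieces remain (= sum over removing one remaining piece with nothing left below it):
  1 left: {9}→1
  2 left: {8,9}→1
  3 left: {7,8,9}→1
  4 left: {6,7,8,9}→1
  5 left: {5,6,7,8,9}→1
  6 left: {3,5,6,7,8,9}→1  {4,5,6,7,8,9}→1
  7 left: {2,3,5,6,7,8,9}→1  {3,4,5,6,7,8,9}→2
  8 left: {1,3,4,5,6,7,8,9}→2  {2,3,4,5,6,7,8,9}→3
  placing 0:r first → 5 extensions

5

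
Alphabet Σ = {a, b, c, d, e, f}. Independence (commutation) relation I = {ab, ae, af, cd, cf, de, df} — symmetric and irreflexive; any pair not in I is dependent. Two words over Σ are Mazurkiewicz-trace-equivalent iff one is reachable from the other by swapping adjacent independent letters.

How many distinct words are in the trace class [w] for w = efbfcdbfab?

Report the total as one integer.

#0=e has no predecessor
#1=f depends on [0:e]
#2=b depends on [1:f]
#3=f depends on [2:b]
#4=c depends on [2:b]
#5=d depends on [2:b]
#6=b depends on [3:f, 4:c, 5:d]
#7=f depends on [6:b]
#8=a depends on [4:c, 5:d]
#9=b depends on [7:f]
sources: [0:e]
N(rest) = Σ N(rest − s) over sources s of rest; N(one piece) = 1:
  size 1 → [8]=1  [9]=1
  size 2 → [7,9]=1  [8,9]=2
  size 3 → [6,7,9]=1  [7,8,9]=3
  size 4 → [3,6,7,9]=1  [6,7,8,9]=4
  size 5 → [3,6,7,8,9]=5  [4,6,7,8,9]=4  [5,6,7,8,9]=4
  size 6 → [3,4,6,7,8,9]=9  [3,5,6,7,8,9]=9  [4,5,6,7,8,9]=8
  size 7 → [3,4,5,6,7,8,9]=26
  size 8 → [2,3,4,5,6,7,8,9]=26
  first=0(e) contributes 26

26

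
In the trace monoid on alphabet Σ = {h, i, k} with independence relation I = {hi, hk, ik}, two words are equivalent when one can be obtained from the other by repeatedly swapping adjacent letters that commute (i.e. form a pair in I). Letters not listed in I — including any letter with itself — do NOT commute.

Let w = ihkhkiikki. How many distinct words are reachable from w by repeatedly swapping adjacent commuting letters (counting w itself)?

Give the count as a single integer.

0(i) covers ∅
1(h) covers ∅
2(k) covers ∅
3(h) covers 1:h
4(k) covers 2:k
5(i) covers 0:i
6(i) covers 5:i
7(k) covers 4:k
8(k) covers 7:k
9(i) covers 6:i
floor of heap: 0:i, 1:h, 2:k
completions by unplaced set U, small U first (add the entries for U minus each lowest piece of U):
  |U|=1: {3}:1  {8}:1  {9}:1
  |U|=2: {1,3}:1  {3,8}:2  {3,9}:2  {6,9}:1  {7,8}:1  {8,9}:2
  |U|=3: {1,3,8}:3  {1,3,9}:3  {3,6,9}:3  {3,7,8}:3  {3,8,9}:6  {4,7,8}:1  {5,6,9}:1  {6,8,9}:3  {7,8,9}:3
  |U|=4: {0,5,6,9}:1  {1,3,6,9}:6  {1,3,7,8}:6  {1,3,8,9}:12  {2,4,7,8}:1  {3,4,7,8}:4  {3,5,6,9}:4  {3,6,8,9}:12  {3,7,8,9}:12  {4,7,8,9}:4  {5,6,8,9}:4  {6,7,8,9}:6
  |U|=5: {0,3,5,6,9}:5  {0,5,6,8,9}:5  {1,3,4,7,8}:10  {1,3,5,6,9}:10  {1,3,6,8,9}:30  {1,3,7,8,9}:30  {2,3,4,7,8}:5  {2,4,7,8,9}:5  {3,4,7,8,9}:20  {3,5,6,8,9}:20  {3,6,7,8,9}:30  {4,6,7,8,9}:10  {5,6,7,8,9}:10
  |U|=6: {0,1,3,5,6,9}:15  {0,3,5,6,8,9}:30  {0,5,6,7,8,9}:15  {1,2,3,4,7,8}:15  {1,3,4,7,8,9}:60  {1,3,5,6,8,9}:60  {1,3,6,7,8,9}:90  {2,3,4,7,8,9}:30  {2,4,6,7,8,9}:15  {3,4,6,7,8,9}:60  {3,5,6,7,8,9}:60  {4,5,6,7,8,9}:20
  |U|=7: {0,1,3,5,6,8,9}:105  {0,3,5,6,7,8,9}:105  {0,4,5,6,7,8,9}:35  {1,2,3,4,7,8,9}:105  {1,3,4,6,7,8,9}:210  {1,3,5,6,7,8,9}:210  {2,3,4,6,7,8,9}:105  {2,4,5,6,7,8,9}:35  {3,4,5,6,7,8,9}:140
  |U|=8: {0,1,3,5,6,7,8,9}:420  {0,2,4,5,6,7,8,9}:70  {0,3,4,5,6,7,8,9}:280  {1,2,3,4,6,7,8,9}:420  {1,3,4,5,6,7,8,9}:560  {2,3,4,5,6,7,8,9}:280
  start at 0(i): 1260
  start at 1(h): 630
  start at 2(k): 1260
sum over floor = 3150

3150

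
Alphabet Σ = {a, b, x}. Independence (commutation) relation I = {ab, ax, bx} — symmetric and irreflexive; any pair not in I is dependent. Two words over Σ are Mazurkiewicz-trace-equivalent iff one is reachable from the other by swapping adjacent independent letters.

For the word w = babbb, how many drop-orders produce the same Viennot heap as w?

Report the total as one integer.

5

piece 0:b — minimal
piece 1:a — minimal
piece 2:b rests on {0:b}
piece 3:b rests on {2:b}
piece 4:b rests on {3:b}
minimal pieces: {0:b, 1:a}
ways to finish when only these pieces remain (= sum over removing one remaining piece with nothing left below it):
  1 left: {1}→1  {4}→1
  2 left: {1,4}→2  {3,4}→1
  3 left: {1,3,4}→3  {2,3,4}→1
  placing 0:b first → 4 extensions
  placing 1:a first → 1 extensions
total linear extensions = 5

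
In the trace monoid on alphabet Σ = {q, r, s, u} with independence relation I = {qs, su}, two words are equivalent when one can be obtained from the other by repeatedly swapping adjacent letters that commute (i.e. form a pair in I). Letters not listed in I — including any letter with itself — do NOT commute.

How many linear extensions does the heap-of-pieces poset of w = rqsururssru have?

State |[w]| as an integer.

3

drop 0:r onto floor
drop 1:q onto {0:r}
drop 2:s onto {0:r}
drop 3:u onto {1:q}
drop 4:r onto {2:s, 3:u}
drop 5:u onto {4:r}
drop 6:r onto {5:u}
drop 7:s onto {6:r}
drop 8:s onto {7:s}
drop 9:r onto {8:s}
drop 10:u onto {9:r}
ground layer = {0:r}
drop-orders for the pieces not yet dropped (sum over which currently-grounded one goes next):
  1 to go: {10} 1
  2 to go: {9,10} 1
  3 to go: {8,9,10} 1
  4 to go: {7,8,9,10} 1
  5 to go: {6,7,8,9,10} 1
  6 to go: {5,6,7,8,9,10} 1
  7 to go: {4,5,6,7,8,9,10} 1
  8 to go: {2,4,5,6,7,8,9,10} 1  {3,4,5,6,7,8,9,10} 1
  9 to go: {1,3,4,5,6,7,8,9,10} 1  {2,3,4,5,6,7,8,9,10} 2
  if 0:r drops first: 3 orders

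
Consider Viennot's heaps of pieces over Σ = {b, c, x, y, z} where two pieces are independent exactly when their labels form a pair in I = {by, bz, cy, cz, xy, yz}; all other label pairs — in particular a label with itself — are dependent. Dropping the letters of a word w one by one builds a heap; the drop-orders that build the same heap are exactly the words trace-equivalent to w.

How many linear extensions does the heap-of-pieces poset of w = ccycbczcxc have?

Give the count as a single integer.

#0=c has no predecessor
#1=c depends on [0:c]
#2=y has no predecessor
#3=c depends on [1:c]
#4=b depends on [3:c]
#5=c depends on [4:b]
#6=z has no predecessor
#7=c depends on [5:c]
#8=x depends on [6:z, 7:c]
#9=c depends on [8:x]
sources: [0:c, 2:y, 6:z]
N(rest) = Σ N(rest − s) over sources s of rest; N(one piece) = 1:
  size 1 → [2]=1  [9]=1
  size 2 → [2,9]=2  [8,9]=1
  size 3 → [2,8,9]=3  [6,8,9]=1  [7,8,9]=1
  size 4 → [2,6,8,9]=4  [2,7,8,9]=4  [5,7,8,9]=1  [6,7,8,9]=2
  size 5 → [2,5,7,8,9]=5  [2,6,7,8,9]=10  [4,5,7,8,9]=1  [5,6,7,8,9]=3
  size 6 → [2,4,5,7,8,9]=6  [2,5,6,7,8,9]=18  [3,4,5,7,8,9]=1  [4,5,6,7,8,9]=4
  size 7 → [1,3,4,5,7,8,9]=1  [2,3,4,5,7,8,9]=7  [2,4,5,6,7,8,9]=28  [3,4,5,6,7,8,9]=5
  size 8 → [0,1,3,4,5,7,8,9]=1  [1,2,3,4,5,7,8,9]=8  [1,3,4,5,6,7,8,9]=6  [2,3,4,5,6,7,8,9]=40
  first=0(c) contributes 54
  first=2(y) contributes 7
  first=6(z) contributes 9
|[w]| = 70

70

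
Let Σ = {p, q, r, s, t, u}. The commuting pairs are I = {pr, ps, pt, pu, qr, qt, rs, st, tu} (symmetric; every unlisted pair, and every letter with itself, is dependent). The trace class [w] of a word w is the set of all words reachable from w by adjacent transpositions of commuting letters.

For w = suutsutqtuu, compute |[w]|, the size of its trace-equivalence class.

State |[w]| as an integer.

#0=s has no predecessor
#1=u depends on [0:s]
#2=u depends on [1:u]
#3=t has no predecessor
#4=s depends on [2:u]
#5=u depends on [4:s]
#6=t depends on [3:t]
#7=q depends on [5:u]
#8=t depends on [6:t]
#9=u depends on [7:q]
#10=u depends on [9:u]
sources: [0:s, 3:t]
N(rest) = Σ N(rest − s) over sources s of rest; N(one piece) = 1:
  size 1 → [8]=1  [10]=1
  size 2 → [6,8]=1  [8,10]=2  [9,10]=1
  size 3 → [3,6,8]=1  [6,8,10]=3  [7,9,10]=1  [8,9,10]=3
  size 4 → [3,6,8,10]=4  [5,7,9,10]=1  [6,8,9,10]=6  [7,8,9,10]=4
  size 5 → [3,6,8,9,10]=10  [4,5,7,9,10]=1  [5,7,8,9,10]=5  [6,7,8,9,10]=10
  size 6 → [2,4,5,7,9,10]=1  [3,6,7,8,9,10]=20  [4,5,7,8,9,10]=6  [5,6,7,8,9,10]=15
  size 7 → [1,2,4,5,7,9,10]=1  [2,4,5,7,8,9,10]=7  [3,5,6,7,8,9,10]=35  [4,5,6,7,8,9,10]=21
  size 8 → [0,1,2,4,5,7,9,10]=1  [1,2,4,5,7,8,9,10]=8  [2,4,5,6,7,8,9,10]=28  [3,4,5,6,7,8,9,10]=56
  size 9 → [0,1,2,4,5,7,8,9,10]=9  [1,2,4,5,6,7,8,9,10]=36  [2,3,4,5,6,7,8,9,10]=84
  first=0(s) contributes 120
  first=3(t) contributes 45
|[w]| = 165

165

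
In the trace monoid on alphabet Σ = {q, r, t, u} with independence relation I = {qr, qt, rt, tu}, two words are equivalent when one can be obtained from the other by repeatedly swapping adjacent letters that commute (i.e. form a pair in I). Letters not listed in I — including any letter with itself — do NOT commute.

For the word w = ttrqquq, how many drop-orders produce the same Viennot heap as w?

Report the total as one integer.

63

#0=t has no predecessor
#1=t depends on [0:t]
#2=r has no predecessor
#3=q has no predecessor
#4=q depends on [3:q]
#5=u depends on [2:r, 4:q]
#6=q depends on [5:u]
sources: [0:t, 2:r, 3:q]
N(rest) = Σ N(rest − s) over sources s of rest; N(one piece) = 1:
  size 1 → [1]=1  [6]=1
  size 2 → [0,1]=1  [1,6]=2  [5,6]=1
  size 3 → [0,1,6]=3  [1,5,6]=3  [2,5,6]=1  [4,5,6]=1
  size 4 → [0,1,5,6]=6  [1,2,5,6]=4  [1,4,5,6]=4  [2,4,5,6]=2  [3,4,5,6]=1
  size 5 → [0,1,2,5,6]=10  [0,1,4,5,6]=10  [1,2,4,5,6]=10  [1,3,4,5,6]=5  [2,3,4,5,6]=3
  first=0(t) contributes 18
  first=2(r) contributes 15
  first=3(q) contributes 30
|[w]| = 63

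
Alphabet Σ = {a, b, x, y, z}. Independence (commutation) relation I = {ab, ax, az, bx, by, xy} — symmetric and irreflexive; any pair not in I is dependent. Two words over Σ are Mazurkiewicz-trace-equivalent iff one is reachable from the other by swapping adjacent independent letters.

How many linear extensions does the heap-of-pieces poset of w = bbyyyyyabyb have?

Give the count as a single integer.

piece 0:b — minimal
piece 1:b rests on {0:b}
piece 2:y — minimal
piece 3:y rests on {2:y}
piece 4:y rests on {3:y}
piece 5:y rests on {4:y}
piece 6:y rests on {5:y}
piece 7:a rests on {6:y}
piece 8:b rests on {1:b}
piece 9:y rests on {7:a}
piece 10:b rests on {8:b}
minimal pieces: {0:b, 2:y}
ways to finish when only these pieces remain (= sum over removing one remaining piece with nothing left below it):
  1 left: {9}→1  {10}→1
  2 left: {7,9}→1  {8,10}→1  {9,10}→2
  3 left: {1,8,10}→1  {6,7,9}→1  {7,9,10}→3  {8,9,10}→3
  4 left: {0,1,8,10}→1  {1,8,9,10}→4  {5,6,7,9}→1  {6,7,9,10}→4  {7,8,9,10}→6
  5 left: {0,1,8,9,10}→5  {1,7,8,9,10}→10  {4,5,6,7,9}→1  {5,6,7,9,10}→5  {6,7,8,9,10}→10
  6 left: {0,1,7,8,9,10}→15  {1,6,7,8,9,10}→20  {3,4,5,6,7,9}→1  {4,5,6,7,9,10}→6  {5,6,7,8,9,10}→15
  7 left: {0,1,6,7,8,9,10}→35  {1,5,6,7,8,9,10}→35  {2,3,4,5,6,7,9}→1  {3,4,5,6,7,9,10}→7  {4,5,6,7,8,9,10}→21
  8 left: {0,1,5,6,7,8,9,10}→70  {1,4,5,6,7,8,9,10}→56  {2,3,4,5,6,7,9,10}→8  {3,4,5,6,7,8,9,10}→28
  9 left: {0,1,4,5,6,7,8,9,10}→126  {1,3,4,5,6,7,8,9,10}→84  {2,3,4,5,6,7,8,9,10}→36
  placing 0:b first → 120 extensions
  placing 2:y first → 210 extensions
total linear extensions = 330

330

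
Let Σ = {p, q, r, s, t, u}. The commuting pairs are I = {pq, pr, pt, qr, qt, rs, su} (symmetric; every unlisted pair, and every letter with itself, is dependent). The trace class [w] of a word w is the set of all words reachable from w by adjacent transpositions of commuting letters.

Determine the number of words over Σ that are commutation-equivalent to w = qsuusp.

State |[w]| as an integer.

6

#0=q has no predecessor
#1=s depends on [0:q]
#2=u depends on [0:q]
#3=u depends on [2:u]
#4=s depends on [1:s]
#5=p depends on [3:u, 4:s]
sources: [0:q]
N(rest) = Σ N(rest − s) over sources s of rest; N(one piece) = 1:
  size 1 → [5]=1
  size 2 → [3,5]=1  [4,5]=1
  size 3 → [1,4,5]=1  [2,3,5]=1  [3,4,5]=2
  size 4 → [1,3,4,5]=3  [2,3,4,5]=3
  first=0(q) contributes 6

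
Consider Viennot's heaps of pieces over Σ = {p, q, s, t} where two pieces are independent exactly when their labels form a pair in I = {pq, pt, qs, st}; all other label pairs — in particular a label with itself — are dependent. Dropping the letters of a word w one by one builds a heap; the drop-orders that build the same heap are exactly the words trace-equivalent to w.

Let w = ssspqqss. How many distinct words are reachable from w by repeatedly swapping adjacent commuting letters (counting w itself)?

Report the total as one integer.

0(s) covers ∅
1(s) covers 0:s
2(s) covers 1:s
3(p) covers 2:s
4(q) covers ∅
5(q) covers 4:q
6(s) covers 3:p
7(s) covers 6:s
floor of heap: 0:s, 4:q
completions by unplaced set U, small U first (add the entries for U minus each lowest piece of U):
  |U|=1: {5}:1  {7}:1
  |U|=2: {4,5}:1  {5,7}:2  {6,7}:1
  |U|=3: {3,6,7}:1  {4,5,7}:3  {5,6,7}:3
  |U|=4: {2,3,6,7}:1  {3,5,6,7}:4  {4,5,6,7}:6
  |U|=5: {1,2,3,6,7}:1  {2,3,5,6,7}:5  {3,4,5,6,7}:10
  |U|=6: {0,1,2,3,6,7}:1  {1,2,3,5,6,7}:6  {2,3,4,5,6,7}:15
  start at 0(s): 21
  start at 4(q): 7
sum over floor = 28

28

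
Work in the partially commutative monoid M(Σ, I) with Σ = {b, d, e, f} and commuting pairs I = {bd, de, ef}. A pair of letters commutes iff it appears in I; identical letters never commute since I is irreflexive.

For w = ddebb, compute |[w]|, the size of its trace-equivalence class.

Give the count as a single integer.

drop 0:d onto floor
drop 1:d onto {0:d}
drop 2:e onto floor
drop 3:b onto {2:e}
drop 4:b onto {3:b}
ground layer = {0:d, 2:e}
drop-orders for the pieces not yet dropped (sum over which currently-grounded one goes next):
  1 to go: {1} 1  {4} 1
  2 to go: {0,1} 1  {1,4} 2  {3,4} 1
  3 to go: {0,1,4} 3  {1,3,4} 3  {2,3,4} 1
  if 0:d drops first: 4 orders
  if 2:e drops first: 6 orders
heap linearizations: 10

10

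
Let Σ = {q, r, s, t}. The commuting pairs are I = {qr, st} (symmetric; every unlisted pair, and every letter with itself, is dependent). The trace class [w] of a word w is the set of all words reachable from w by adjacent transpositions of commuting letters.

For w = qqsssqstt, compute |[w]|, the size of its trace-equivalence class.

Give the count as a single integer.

drop 0:q onto floor
drop 1:q onto {0:q}
drop 2:s onto {1:q}
drop 3:s onto {2:s}
drop 4:s onto {3:s}
drop 5:q onto {4:s}
drop 6:s onto {5:q}
drop 7:t onto {5:q}
drop 8:t onto {7:t}
ground layer = {0:q}
drop-orders for the pieces not yet dropped (sum over which currently-grounded one goes next):
  1 to go: {6} 1  {8} 1
  2 to go: {6,8} 2  {7,8} 1
  3 to go: {6,7,8} 3
  4 to go: {5,6,7,8} 3
  5 to go: {4,5,6,7,8} 3
  6 to go: {3,4,5,6,7,8} 3
  7 to go: {2,3,4,5,6,7,8} 3
  if 0:q drops first: 3 orders

3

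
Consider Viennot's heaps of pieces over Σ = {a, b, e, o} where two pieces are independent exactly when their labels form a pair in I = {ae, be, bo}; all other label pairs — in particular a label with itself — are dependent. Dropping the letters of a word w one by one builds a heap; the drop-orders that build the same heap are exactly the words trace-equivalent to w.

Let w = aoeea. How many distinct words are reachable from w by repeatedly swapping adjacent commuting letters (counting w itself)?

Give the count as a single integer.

3

drop 0:a onto floor
drop 1:o onto {0:a}
drop 2:e onto {1:o}
drop 3:e onto {2:e}
drop 4:a onto {1:o}
ground layer = {0:a}
drop-orders for the pieces not yet dropped (sum over which currently-grounded one goes next):
  1 to go: {3} 1  {4} 1
  2 to go: {2,3} 1  {3,4} 2
  3 to go: {2,3,4} 3
  if 0:a drops first: 3 orders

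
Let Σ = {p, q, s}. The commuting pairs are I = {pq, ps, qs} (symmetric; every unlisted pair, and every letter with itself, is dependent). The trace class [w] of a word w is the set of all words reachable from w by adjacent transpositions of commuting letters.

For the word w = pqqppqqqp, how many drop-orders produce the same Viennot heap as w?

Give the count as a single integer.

126

drop 0:p onto floor
drop 1:q onto floor
drop 2:q onto {1:q}
drop 3:p onto {0:p}
drop 4:p onto {3:p}
drop 5:q onto {2:q}
drop 6:q onto {5:q}
drop 7:q onto {6:q}
drop 8:p onto {4:p}
ground layer = {0:p, 1:q}
drop-orders for the pieces not yet dropped (sum over which currently-grounded one goes next):
  1 to go: {7} 1  {8} 1
  2 to go: {4,8} 1  {6,7} 1  {7,8} 2
  3 to go: {3,4,8} 1  {4,7,8} 3  {5,6,7} 1  {6,7,8} 3
  4 to go: {0,3,4,8} 1  {2,5,6,7} 1  {3,4,7,8} 4  {4,6,7,8} 6  {5,6,7,8} 4
  5 to go: {0,3,4,7,8} 5  {1,2,5,6,7} 1  {2,5,6,7,8} 5  {3,4,6,7,8} 10  {4,5,6,7,8} 10
  6 to go: {0,3,4,6,7,8} 15  {1,2,5,6,7,8} 6  {2,4,5,6,7,8} 15  {3,4,5,6,7,8} 20
  7 to go: {0,3,4,5,6,7,8} 35  {1,2,4,5,6,7,8} 21  {2,3,4,5,6,7,8} 35
  if 0:p drops first: 56 orders
  if 1:q drops first: 70 orders
heap linearizations: 126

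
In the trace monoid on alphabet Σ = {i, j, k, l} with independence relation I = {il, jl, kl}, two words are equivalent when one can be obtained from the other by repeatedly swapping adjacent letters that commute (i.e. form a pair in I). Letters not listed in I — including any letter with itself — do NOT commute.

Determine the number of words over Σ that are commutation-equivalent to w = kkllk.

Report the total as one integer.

#0=k has no predecessor
#1=k depends on [0:k]
#2=l has no predecessor
#3=l depends on [2:l]
#4=k depends on [1:k]
sources: [0:k, 2:l]
N(rest) = Σ N(rest − s) over sources s of rest; N(one piece) = 1:
  size 1 → [3]=1  [4]=1
  size 2 → [1,4]=1  [2,3]=1  [3,4]=2
  size 3 → [0,1,4]=1  [1,3,4]=3  [2,3,4]=3
  first=0(k) contributes 6
  first=2(l) contributes 4
|[w]| = 10

10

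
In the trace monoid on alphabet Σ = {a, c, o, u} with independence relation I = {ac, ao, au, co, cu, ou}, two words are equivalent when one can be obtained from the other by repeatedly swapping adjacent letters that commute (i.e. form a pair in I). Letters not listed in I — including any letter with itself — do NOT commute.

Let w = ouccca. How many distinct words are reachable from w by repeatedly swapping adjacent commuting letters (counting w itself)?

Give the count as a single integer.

#0=o has no predecessor
#1=u has no predecessor
#2=c has no predecessor
#3=c depends on [2:c]
#4=c depends on [3:c]
#5=a has no predecessor
sources: [0:o, 1:u, 2:c, 5:a]
N(rest) = Σ N(rest − s) over sources s of rest; N(one piece) = 1:
  size 1 → [0]=1  [1]=1  [4]=1  [5]=1
  size 2 → [0,1]=2  [0,4]=2  [0,5]=2  [1,4]=2  [1,5]=2  [3,4]=1  [4,5]=2
  size 3 → [0,1,4]=6  [0,1,5]=6  [0,3,4]=3  [0,4,5]=6  [1,3,4]=3  [1,4,5]=6  [2,3,4]=1  [3,4,5]=3
  size 4 → [0,1,3,4]=12  [0,1,4,5]=24  [0,2,3,4]=4  [0,3,4,5]=12  [1,2,3,4]=4  [1,3,4,5]=12  [2,3,4,5]=4
  first=0(o) contributes 20
  first=1(u) contributes 20
  first=2(c) contributes 60
  first=5(a) contributes 20
|[w]| = 120

120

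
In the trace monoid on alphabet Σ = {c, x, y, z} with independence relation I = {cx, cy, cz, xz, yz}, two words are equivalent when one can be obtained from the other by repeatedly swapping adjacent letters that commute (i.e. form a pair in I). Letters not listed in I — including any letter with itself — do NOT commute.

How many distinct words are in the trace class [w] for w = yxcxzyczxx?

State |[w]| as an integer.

1260

#0=y has no predecessor
#1=x depends on [0:y]
#2=c has no predecessor
#3=x depends on [1:x]
#4=z has no predecessor
#5=y depends on [3:x]
#6=c depends on [2:c]
#7=z depends on [4:z]
#8=x depends on [5:y]
#9=x depends on [8:x]
sources: [0:y, 2:c, 4:z]
N(rest) = Σ N(rest − s) over sources s of rest; N(one piece) = 1:
  size 1 → [6]=1  [7]=1  [9]=1
  size 2 → [2,6]=1  [4,7]=1  [6,7]=2  [6,9]=2  [7,9]=2  [8,9]=1
  size 3 → [2,6,7]=3  [2,6,9]=3  [4,6,7]=3  [4,7,9]=3  [5,8,9]=1  [6,7,9]=6  [6,8,9]=3  [7,8,9]=3
  size 4 → [2,4,6,7]=6  [2,6,7,9]=12  [2,6,8,9]=6  [3,5,8,9]=1  [4,6,7,9]=12  [4,7,8,9]=6  [5,6,8,9]=4  [5,7,8,9]=4  [6,7,8,9]=12
  size 5 → [1,3,5,8,9]=1  [2,4,6,7,9]=30  [2,5,6,8,9]=10  [2,6,7,8,9]=30  [3,5,6,8,9]=5  [3,5,7,8,9]=5  [4,5,7,8,9]=10  [4,6,7,8,9]=30  [5,6,7,8,9]=20
  size 6 → [0,1,3,5,8,9]=1  [1,3,5,6,8,9]=6  [1,3,5,7,8,9]=6  [2,3,5,6,8,9]=15  [2,4,6,7,8,9]=90  [2,5,6,7,8,9]=60  [3,4,5,7,8,9]=15  [3,5,6,7,8,9]=30  [4,5,6,7,8,9]=60
  size 7 → [0,1,3,5,6,8,9]=7  [0,1,3,5,7,8,9]=7  [1,2,3,5,6,8,9]=21  [1,3,4,5,7,8,9]=21  [1,3,5,6,7,8,9]=42  [2,3,5,6,7,8,9]=105  [2,4,5,6,7,8,9]=210  [3,4,5,6,7,8,9]=105
  size 8 → [0,1,2,3,5,6,8,9]=28  [0,1,3,4,5,7,8,9]=28  [0,1,3,5,6,7,8,9]=56  [1,2,3,5,6,7,8,9]=168  [1,3,4,5,6,7,8,9]=168  [2,3,4,5,6,7,8,9]=420
  first=0(y) contributes 756
  first=2(c) contributes 252
  first=4(z) contributes 252
|[w]| = 1260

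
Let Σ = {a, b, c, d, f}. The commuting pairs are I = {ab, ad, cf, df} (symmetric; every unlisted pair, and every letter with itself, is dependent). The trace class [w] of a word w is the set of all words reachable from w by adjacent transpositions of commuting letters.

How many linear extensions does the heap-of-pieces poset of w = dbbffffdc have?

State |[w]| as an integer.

15

#0=d has no predecessor
#1=b depends on [0:d]
#2=b depends on [1:b]
#3=f depends on [2:b]
#4=f depends on [3:f]
#5=f depends on [4:f]
#6=f depends on [5:f]
#7=d depends on [2:b]
#8=c depends on [7:d]
sources: [0:d]
N(rest) = Σ N(rest − s) over sources s of rest; N(one piece) = 1:
  size 1 → [6]=1  [8]=1
  size 2 → [5,6]=1  [6,8]=2  [7,8]=1
  size 3 → [4,5,6]=1  [5,6,8]=3  [6,7,8]=3
  size 4 → [3,4,5,6]=1  [4,5,6,8]=4  [5,6,7,8]=6
  size 5 → [3,4,5,6,8]=5  [4,5,6,7,8]=10
  size 6 → [3,4,5,6,7,8]=15
  size 7 → [2,3,4,5,6,7,8]=15
  first=0(d) contributes 15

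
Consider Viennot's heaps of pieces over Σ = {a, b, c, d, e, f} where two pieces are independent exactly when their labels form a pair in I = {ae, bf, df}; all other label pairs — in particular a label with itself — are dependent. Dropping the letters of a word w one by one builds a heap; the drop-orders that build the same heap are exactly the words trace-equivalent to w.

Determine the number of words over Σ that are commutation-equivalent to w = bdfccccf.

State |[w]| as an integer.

3

0(b) covers ∅
1(d) covers 0:b
2(f) covers ∅
3(c) covers 1:d, 2:f
4(c) covers 3:c
5(c) covers 4:c
6(c) covers 5:c
7(f) covers 6:c
floor of heap: 0:b, 2:f
completions by unplaced set U, small U first (add the entries for U minus each lowest piece of U):
  |U|=1: {7}:1
  |U|=2: {6,7}:1
  |U|=3: {5,6,7}:1
  |U|=4: {4,5,6,7}:1
  |U|=5: {3,4,5,6,7}:1
  |U|=6: {1,3,4,5,6,7}:1  {2,3,4,5,6,7}:1
  start at 0(b): 2
  start at 2(f): 1
sum over floor = 3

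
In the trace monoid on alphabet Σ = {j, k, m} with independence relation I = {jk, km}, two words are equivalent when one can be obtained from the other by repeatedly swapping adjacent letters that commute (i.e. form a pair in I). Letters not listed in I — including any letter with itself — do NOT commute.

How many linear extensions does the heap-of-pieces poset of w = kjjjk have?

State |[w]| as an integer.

10

piece 0:k — minimal
piece 1:j — minimal
piece 2:j rests on {1:j}
piece 3:j rests on {2:j}
piece 4:k rests on {0:k}
minimal pieces: {0:k, 1:j}
ways to finish when only these pieces remain (= sum over removing one remaining piece with nothing left below it):
  1 left: {3}→1  {4}→1
  2 left: {0,4}→1  {2,3}→1  {3,4}→2
  3 left: {0,3,4}→3  {1,2,3}→1  {2,3,4}→3
  placing 0:k first → 4 extensions
  placing 1:j first → 6 extensions
total linear extensions = 10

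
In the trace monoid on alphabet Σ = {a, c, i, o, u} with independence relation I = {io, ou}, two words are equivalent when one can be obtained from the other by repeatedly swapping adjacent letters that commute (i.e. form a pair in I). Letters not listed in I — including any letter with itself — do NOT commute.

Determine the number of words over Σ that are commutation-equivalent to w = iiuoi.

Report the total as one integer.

#0=i has no predecessor
#1=i depends on [0:i]
#2=u depends on [1:i]
#3=o has no predecessor
#4=i depends on [2:u]
sources: [0:i, 3:o]
N(rest) = Σ N(rest − s) over sources s of rest; N(one piece) = 1:
  size 1 → [3]=1  [4]=1
  size 2 → [2,4]=1  [3,4]=2
  size 3 → [1,2,4]=1  [2,3,4]=3
  first=0(i) contributes 4
  first=3(o) contributes 1
|[w]| = 5

5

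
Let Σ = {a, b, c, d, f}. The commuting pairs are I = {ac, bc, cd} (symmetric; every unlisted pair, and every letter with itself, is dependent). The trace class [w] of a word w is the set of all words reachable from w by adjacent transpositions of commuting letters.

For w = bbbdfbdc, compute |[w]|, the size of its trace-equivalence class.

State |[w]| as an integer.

#0=b has no predecessor
#1=b depends on [0:b]
#2=b depends on [1:b]
#3=d depends on [2:b]
#4=f depends on [3:d]
#5=b depends on [4:f]
#6=d depends on [5:b]
#7=c depends on [4:f]
sources: [0:b]
N(rest) = Σ N(rest − s) over sources s of rest; N(one piece) = 1:
  size 1 → [6]=1  [7]=1
  size 2 → [5,6]=1  [6,7]=2
  size 3 → [5,6,7]=3
  size 4 → [4,5,6,7]=3
  size 5 → [3,4,5,6,7]=3
  size 6 → [2,3,4,5,6,7]=3
  first=0(b) contributes 3

3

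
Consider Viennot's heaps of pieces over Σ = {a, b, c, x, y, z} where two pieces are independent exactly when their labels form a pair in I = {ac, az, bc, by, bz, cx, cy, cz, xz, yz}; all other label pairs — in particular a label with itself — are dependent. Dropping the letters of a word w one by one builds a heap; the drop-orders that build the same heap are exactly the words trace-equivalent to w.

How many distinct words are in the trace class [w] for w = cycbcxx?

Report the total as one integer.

70

drop 0:c onto floor
drop 1:y onto floor
drop 2:c onto {0:c}
drop 3:b onto floor
drop 4:c onto {2:c}
drop 5:x onto {1:y, 3:b}
drop 6:x onto {5:x}
ground layer = {0:c, 1:y, 3:b}
drop-orders for the pieces not yet dropped (sum over which currently-grounded one goes next):
  1 to go: {4} 1  {6} 1
  2 to go: {2,4} 1  {4,6} 2  {5,6} 1
  3 to go: {0,2,4} 1  {1,5,6} 1  {2,4,6} 3  {3,5,6} 1  {4,5,6} 3
  4 to go: {0,2,4,6} 4  {1,3,5,6} 2  {1,4,5,6} 4  {2,4,5,6} 6  {3,4,5,6} 4
  5 to go: {0,2,4,5,6} 10  {1,2,4,5,6} 10  {1,3,4,5,6} 10  {2,3,4,5,6} 10
  if 0:c drops first: 30 orders
  if 1:y drops first: 20 orders
  if 3:b drops first: 20 orders
heap linearizations: 70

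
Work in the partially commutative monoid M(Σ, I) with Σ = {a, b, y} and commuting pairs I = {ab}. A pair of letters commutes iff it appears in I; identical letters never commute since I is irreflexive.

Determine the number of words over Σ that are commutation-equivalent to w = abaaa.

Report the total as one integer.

piece 0:a — minimal
piece 1:b — minimal
piece 2:a rests on {0:a}
piece 3:a rests on {2:a}
piece 4:a rests on {3:a}
minimal pieces: {0:a, 1:b}
ways to finish when only these pieces remain (= sum over removing one remaining piece with nothing left below it):
  1 left: {1}→1  {4}→1
  2 left: {1,4}→2  {3,4}→1
  3 left: {1,3,4}→3  {2,3,4}→1
  placing 0:a first → 4 extensions
  placing 1:b first → 1 extensions
total linear extensions = 5

5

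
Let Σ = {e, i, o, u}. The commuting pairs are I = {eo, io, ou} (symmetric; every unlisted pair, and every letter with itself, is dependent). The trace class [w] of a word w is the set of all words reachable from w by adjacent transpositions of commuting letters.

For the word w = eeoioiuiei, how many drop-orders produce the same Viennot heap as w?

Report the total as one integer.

0(e) covers ∅
1(e) covers 0:e
2(o) covers ∅
3(i) covers 1:e
4(o) covers 2:o
5(i) covers 3:i
6(u) covers 5:i
7(i) covers 6:u
8(e) covers 7:i
9(i) covers 8:e
floor of heap: 0:e, 2:o
completions by unplaced set U, small U first (add the entries for U minus each lowest piece of U):
  |U|=1: {4}:1  {9}:1
  |U|=2: {2,4}:1  {4,9}:2  {8,9}:1
  |U|=3: {2,4,9}:3  {4,8,9}:3  {7,8,9}:1
  |U|=4: {2,4,8,9}:6  {4,7,8,9}:4  {6,7,8,9}:1
  |U|=5: {2,4,7,8,9}:10  {4,6,7,8,9}:5  {5,6,7,8,9}:1
  |U|=6: {2,4,6,7,8,9}:15  {3,5,6,7,8,9}:1  {4,5,6,7,8,9}:6
  |U|=7: {1,3,5,6,7,8,9}:1  {2,4,5,6,7,8,9}:21  {3,4,5,6,7,8,9}:7
  |U|=8: {0,1,3,5,6,7,8,9}:1  {1,3,4,5,6,7,8,9}:8  {2,3,4,5,6,7,8,9}:28
  start at 0(e): 36
  start at 2(o): 9
sum over floor = 45

45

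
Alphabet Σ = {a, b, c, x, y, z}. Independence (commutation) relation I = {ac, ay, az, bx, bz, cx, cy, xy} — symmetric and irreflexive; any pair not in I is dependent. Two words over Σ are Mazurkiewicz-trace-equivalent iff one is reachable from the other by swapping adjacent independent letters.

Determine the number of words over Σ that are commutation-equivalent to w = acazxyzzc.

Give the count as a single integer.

piece 0:a — minimal
piece 1:c — minimal
piece 2:a rests on {0:a}
piece 3:z rests on {1:c}
piece 4:x rests on {2:a, 3:z}
piece 5:y rests on {3:z}
piece 6:z rests on {4:x, 5:y}
piece 7:z rests on {6:z}
piece 8:c rests on {7:z}
minimal pieces: {0:a, 1:c}
ways to finish when only these pieces remain (= sum over removing one remaining piece with nothing left below it):
  1 left: {8}→1
  2 left: {7,8}→1
  3 left: {6,7,8}→1
  4 left: {4,6,7,8}→1  {5,6,7,8}→1
  5 left: {2,4,6,7,8}→1  {4,5,6,7,8}→2
  6 left: {0,2,4,6,7,8}→1  {2,4,5,6,7,8}→3  {3,4,5,6,7,8}→2
  7 left: {0,2,4,5,6,7,8}→4  {1,3,4,5,6,7,8}→2  {2,3,4,5,6,7,8}→5
  placing 0:a first → 7 extensions
  placing 1:c first → 9 extensions
total linear extensions = 16

16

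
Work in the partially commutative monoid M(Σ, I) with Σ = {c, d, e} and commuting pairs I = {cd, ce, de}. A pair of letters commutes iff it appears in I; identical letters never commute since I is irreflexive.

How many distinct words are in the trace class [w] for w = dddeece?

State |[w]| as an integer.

140

drop 0:d onto floor
drop 1:d onto {0:d}
drop 2:d onto {1:d}
drop 3:e onto floor
drop 4:e onto {3:e}
drop 5:c onto floor
drop 6:e onto {4:e}
ground layer = {0:d, 3:e, 5:c}
drop-orders for the pieces not yet dropped (sum over which currently-grounded one goes next):
  1 to go: {2} 1  {5} 1  {6} 1
  2 to go: {1,2} 1  {2,5} 2  {2,6} 2  {4,6} 1  {5,6} 2
  3 to go: {0,1,2} 1  {1,2,5} 3  {1,2,6} 3  {2,4,6} 3  {2,5,6} 6  {3,4,6} 1  {4,5,6} 3
  4 to go: {0,1,2,5} 4  {0,1,2,6} 4  {1,2,4,6} 6  {1,2,5,6} 12  {2,3,4,6} 4  {2,4,5,6} 12  {3,4,5,6} 4
  5 to go: {0,1,2,4,6} 10  {0,1,2,5,6} 20  {1,2,3,4,6} 10  {1,2,4,5,6} 30  {2,3,4,5,6} 20
  if 0:d drops first: 60 orders
  if 3:e drops first: 60 orders
  if 5:c drops first: 20 orders
heap linearizations: 140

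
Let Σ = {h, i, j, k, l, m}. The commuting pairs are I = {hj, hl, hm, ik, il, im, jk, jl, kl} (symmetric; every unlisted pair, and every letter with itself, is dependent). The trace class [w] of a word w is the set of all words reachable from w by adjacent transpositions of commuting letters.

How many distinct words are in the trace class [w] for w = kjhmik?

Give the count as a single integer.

drop 0:k onto floor
drop 1:j onto floor
drop 2:h onto {0:k}
drop 3:m onto {0:k, 1:j}
drop 4:i onto {1:j, 2:h}
drop 5:k onto {2:h, 3:m}
ground layer = {0:k, 1:j}
drop-orders for the pieces not yet dropped (sum over which currently-grounded one goes next):
  1 to go: {4} 1  {5} 1
  2 to go: {3,5} 1  {4,5} 2
  3 to go: {2,4,5} 2  {3,4,5} 3
  4 to go: {1,3,4,5} 3  {2,3,4,5} 5
  if 0:k drops first: 8 orders
  if 1:j drops first: 5 orders
heap linearizations: 13

13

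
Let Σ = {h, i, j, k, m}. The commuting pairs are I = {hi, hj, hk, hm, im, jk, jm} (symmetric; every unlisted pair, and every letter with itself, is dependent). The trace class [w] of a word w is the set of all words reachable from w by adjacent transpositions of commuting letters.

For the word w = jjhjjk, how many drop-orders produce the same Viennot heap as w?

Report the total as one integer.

#0=j has no predecessor
#1=j depends on [0:j]
#2=h has no predecessor
#3=j depends on [1:j]
#4=j depends on [3:j]
#5=k has no predecessor
sources: [0:j, 2:h, 5:k]
N(rest) = Σ N(rest − s) over sources s of rest; N(one piece) = 1:
  size 1 → [2]=1  [4]=1  [5]=1
  size 2 → [2,4]=2  [2,5]=2  [3,4]=1  [4,5]=2
  size 3 → [1,3,4]=1  [2,3,4]=3  [2,4,5]=6  [3,4,5]=3
  size 4 → [0,1,3,4]=1  [1,2,3,4]=4  [1,3,4,5]=4  [2,3,4,5]=12
  first=0(j) contributes 20
  first=2(h) contributes 5
  first=5(k) contributes 5
|[w]| = 30

30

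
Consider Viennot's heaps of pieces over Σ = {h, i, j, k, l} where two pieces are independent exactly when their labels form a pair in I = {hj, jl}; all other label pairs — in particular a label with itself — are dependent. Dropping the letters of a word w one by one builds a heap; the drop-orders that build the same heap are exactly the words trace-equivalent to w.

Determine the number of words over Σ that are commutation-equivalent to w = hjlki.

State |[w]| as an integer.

3

piece 0:h — minimal
piece 1:j — minimal
piece 2:l rests on {0:h}
piece 3:k rests on {1:j, 2:l}
piece 4:i rests on {3:k}
minimal pieces: {0:h, 1:j}
ways to finish when only these pieces remain (= sum over removing one remaining piece with nothing left below it):
  1 left: {4}→1
  2 left: {3,4}→1
  3 left: {1,3,4}→1  {2,3,4}→1
  placing 0:h first → 2 extensions
  placing 1:j first → 1 extensions
total linear extensions = 3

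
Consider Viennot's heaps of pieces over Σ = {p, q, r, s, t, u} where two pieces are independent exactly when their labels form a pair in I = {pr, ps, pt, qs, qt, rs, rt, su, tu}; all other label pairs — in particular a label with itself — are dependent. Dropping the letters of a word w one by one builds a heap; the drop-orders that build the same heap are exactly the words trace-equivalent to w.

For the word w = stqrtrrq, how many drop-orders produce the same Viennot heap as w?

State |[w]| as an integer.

56

#0=s has no predecessor
#1=t depends on [0:s]
#2=q has no predecessor
#3=r depends on [2:q]
#4=t depends on [1:t]
#5=r depends on [3:r]
#6=r depends on [5:r]
#7=q depends on [6:r]
sources: [0:s, 2:q]
N(rest) = Σ N(rest − s) over sources s of rest; N(one piece) = 1:
  size 1 → [4]=1  [7]=1
  size 2 → [1,4]=1  [4,7]=2  [6,7]=1
  size 3 → [0,1,4]=1  [1,4,7]=3  [4,6,7]=3  [5,6,7]=1
  size 4 → [0,1,4,7]=4  [1,4,6,7]=6  [3,5,6,7]=1  [4,5,6,7]=4
  size 5 → [0,1,4,6,7]=10  [1,4,5,6,7]=10  [2,3,5,6,7]=1  [3,4,5,6,7]=5
  size 6 → [0,1,4,5,6,7]=20  [1,3,4,5,6,7]=15  [2,3,4,5,6,7]=6
  first=0(s) contributes 21
  first=2(q) contributes 35
|[w]| = 56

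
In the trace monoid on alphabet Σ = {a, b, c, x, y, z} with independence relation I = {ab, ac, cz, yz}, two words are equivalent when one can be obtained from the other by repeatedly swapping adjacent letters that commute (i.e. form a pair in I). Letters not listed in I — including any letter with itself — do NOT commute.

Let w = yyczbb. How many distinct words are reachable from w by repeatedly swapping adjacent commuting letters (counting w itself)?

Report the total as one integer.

piece 0:y — minimal
piece 1:y rests on {0:y}
piece 2:c rests on {1:y}
piece 3:z — minimal
piece 4:b rests on {2:c, 3:z}
piece 5:b rests on {4:b}
minimal pieces: {0:y, 3:z}
ways to finish when only these pieces remain (= sum over removing one remaining piece with nothing left below it):
  1 left: {5}→1
  2 left: {4,5}→1
  3 left: {2,4,5}→1  {3,4,5}→1
  4 left: {1,2,4,5}→1  {2,3,4,5}→2
  placing 0:y first → 3 extensions
  placing 3:z first → 1 extensions
total linear extensions = 4

4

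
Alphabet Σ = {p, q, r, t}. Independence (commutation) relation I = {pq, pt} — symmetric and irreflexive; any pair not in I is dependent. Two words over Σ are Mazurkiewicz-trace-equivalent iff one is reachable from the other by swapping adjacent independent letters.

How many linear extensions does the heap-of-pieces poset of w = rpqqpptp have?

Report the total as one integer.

35

#0=r has no predecessor
#1=p depends on [0:r]
#2=q depends on [0:r]
#3=q depends on [2:q]
#4=p depends on [1:p]
#5=p depends on [4:p]
#6=t depends on [3:q]
#7=p depends on [5:p]
sources: [0:r]
N(rest) = Σ N(rest − s) over sources s of rest; N(one piece) = 1:
  size 1 → [6]=1  [7]=1
  size 2 → [3,6]=1  [5,7]=1  [6,7]=2
  size 3 → [2,3,6]=1  [3,6,7]=3  [4,5,7]=1  [5,6,7]=3
  size 4 → [1,4,5,7]=1  [2,3,6,7]=4  [3,5,6,7]=6  [4,5,6,7]=4
  size 5 → [1,4,5,6,7]=5  [2,3,5,6,7]=10  [3,4,5,6,7]=10
  size 6 → [1,3,4,5,6,7]=15  [2,3,4,5,6,7]=20
  first=0(r) contributes 35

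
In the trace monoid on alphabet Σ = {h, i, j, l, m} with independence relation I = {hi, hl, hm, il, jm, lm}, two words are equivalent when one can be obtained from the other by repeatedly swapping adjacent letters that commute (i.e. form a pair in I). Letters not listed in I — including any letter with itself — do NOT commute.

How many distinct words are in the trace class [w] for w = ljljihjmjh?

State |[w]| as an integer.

drop 0:l onto floor
drop 1:j onto {0:l}
drop 2:l onto {1:j}
drop 3:j onto {2:l}
drop 4:i onto {3:j}
drop 5:h onto {3:j}
drop 6:j onto {4:i, 5:h}
drop 7:m onto {4:i}
drop 8:j onto {6:j}
drop 9:h onto {8:j}
ground layer = {0:l}
drop-orders for the pieces not yet dropped (sum over which currently-grounded one goes next):
  1 to go: {7} 1  {9} 1
  2 to go: {7,9} 2  {8,9} 1
  3 to go: {6,8,9} 1  {7,8,9} 3
  4 to go: {5,6,8,9} 1  {6,7,8,9} 4
  5 to go: {4,6,7,8,9} 4  {5,6,7,8,9} 5
  6 to go: {4,5,6,7,8,9} 9
  7 to go: {3,4,5,6,7,8,9} 9
  8 to go: {2,3,4,5,6,7,8,9} 9
  if 0:l drops first: 9 orders

9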